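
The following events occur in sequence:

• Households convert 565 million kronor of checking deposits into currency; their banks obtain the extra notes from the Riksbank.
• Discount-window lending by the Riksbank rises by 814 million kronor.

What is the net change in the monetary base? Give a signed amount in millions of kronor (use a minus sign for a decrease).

Riksbank balance sheet:
  Assets:      Loans to banks +814M
  Liabilities: Bank reserves +249M, Currency in circulation +565M
Commercial banking system:
  Assets:      Reserves at CB +249M
  Liabilities: Checkable deposits −565M, Borrowings from CB +814M
Monetary base = currency + reserves: +565M + (+249M) = +814 million.

+814 million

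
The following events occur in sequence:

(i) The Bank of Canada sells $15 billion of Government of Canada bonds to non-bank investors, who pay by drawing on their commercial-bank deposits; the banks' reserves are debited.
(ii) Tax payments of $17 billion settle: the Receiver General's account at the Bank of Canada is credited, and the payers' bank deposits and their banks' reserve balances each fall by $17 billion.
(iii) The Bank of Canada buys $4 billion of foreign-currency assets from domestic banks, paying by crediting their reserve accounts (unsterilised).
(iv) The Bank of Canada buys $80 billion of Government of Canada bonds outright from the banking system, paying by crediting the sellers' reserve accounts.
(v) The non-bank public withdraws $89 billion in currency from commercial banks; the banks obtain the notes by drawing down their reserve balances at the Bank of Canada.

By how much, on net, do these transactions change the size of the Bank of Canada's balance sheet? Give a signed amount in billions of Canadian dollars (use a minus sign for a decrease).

+$69 billion

Bank of Canada balance sheet:
  Assets:      Securities +$65B, Foreign assets +$4B
  Liabilities: Bank reserves −$37B, Currency in circulation +$89B, Government deposits +$17B
Change in total Bank of Canada assets = +$69 billion.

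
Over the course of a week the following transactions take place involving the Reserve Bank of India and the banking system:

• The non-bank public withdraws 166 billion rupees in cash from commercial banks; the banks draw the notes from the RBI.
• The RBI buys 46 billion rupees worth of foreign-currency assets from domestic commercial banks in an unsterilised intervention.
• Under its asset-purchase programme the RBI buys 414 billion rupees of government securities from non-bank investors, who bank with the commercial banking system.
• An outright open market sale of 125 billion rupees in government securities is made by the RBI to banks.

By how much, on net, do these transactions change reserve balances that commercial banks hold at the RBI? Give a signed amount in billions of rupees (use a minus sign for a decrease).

Currency withdrawal 166 billion rupees: banks swap reserves for currency → −166B.
FX purchase 46 billion rupees: the RBI pays by crediting reserve accounts → +46B.
Asset purchase (from non-banks) 414 billion rupees: the RBI pays by crediting reserve accounts → +414B.
OMO sale (to banks) 125 billion rupees: the buying banks pay out of their reserve balances → −125B.
Net: −166 + 46 + 414 − 125 = +169 billion.

+169 billion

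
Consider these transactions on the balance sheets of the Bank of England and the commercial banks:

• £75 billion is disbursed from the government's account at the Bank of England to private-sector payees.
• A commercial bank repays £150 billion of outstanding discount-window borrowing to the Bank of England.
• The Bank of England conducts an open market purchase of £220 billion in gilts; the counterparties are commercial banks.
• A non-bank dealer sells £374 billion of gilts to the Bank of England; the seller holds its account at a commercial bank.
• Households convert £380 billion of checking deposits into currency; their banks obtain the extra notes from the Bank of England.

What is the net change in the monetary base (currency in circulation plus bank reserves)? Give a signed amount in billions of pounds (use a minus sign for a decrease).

+£519 billion

Bank of England balance sheet:
  Assets:      Securities +£594B, Loans to banks −£150B
  Liabilities: Bank reserves +£139B, Currency in circulation +£380B, Government deposits −£75B
Commercial banking system:
  Assets:      Reserves at CB +£139B, Securities −£220B
  Liabilities: Checkable deposits +£69B, Borrowings from CB −£150B
Monetary base = currency + reserves: +£380B + (+£139B) = +£519 billion.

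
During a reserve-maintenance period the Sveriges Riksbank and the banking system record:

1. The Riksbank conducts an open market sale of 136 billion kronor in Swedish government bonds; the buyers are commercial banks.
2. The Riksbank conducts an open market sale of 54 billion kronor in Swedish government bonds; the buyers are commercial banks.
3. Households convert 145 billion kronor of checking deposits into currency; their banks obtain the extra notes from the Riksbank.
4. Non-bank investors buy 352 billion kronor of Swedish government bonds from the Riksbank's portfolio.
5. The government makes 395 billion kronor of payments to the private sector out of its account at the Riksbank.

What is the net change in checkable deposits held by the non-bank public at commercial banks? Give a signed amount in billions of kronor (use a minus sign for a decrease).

-102 billion

Riksbank balance sheet:
  Assets:      Securities −542B
  Liabilities: Bank reserves −292B, Currency in circulation +145B, Government deposits −395B
Commercial banking system:
  Assets:      Reserves at CB −292B, Securities +190B
  Liabilities: Checkable deposits −102B
So the change in checkable deposits held by the non-bank public at commercial banks is -102 billion.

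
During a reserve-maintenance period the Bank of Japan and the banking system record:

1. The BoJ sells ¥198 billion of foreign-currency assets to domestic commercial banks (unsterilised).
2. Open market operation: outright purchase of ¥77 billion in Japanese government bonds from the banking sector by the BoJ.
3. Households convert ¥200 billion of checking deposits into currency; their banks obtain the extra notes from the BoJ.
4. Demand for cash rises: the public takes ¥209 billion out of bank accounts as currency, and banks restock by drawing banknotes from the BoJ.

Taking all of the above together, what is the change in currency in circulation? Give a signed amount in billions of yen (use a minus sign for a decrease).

BoJ balance sheet:
  Assets:      Securities +¥77B, Foreign assets −¥198B
  Liabilities: Bank reserves −¥530B, Currency in circulation +¥409B
So the change in currency in circulation is +¥409 billion.

+¥409 billion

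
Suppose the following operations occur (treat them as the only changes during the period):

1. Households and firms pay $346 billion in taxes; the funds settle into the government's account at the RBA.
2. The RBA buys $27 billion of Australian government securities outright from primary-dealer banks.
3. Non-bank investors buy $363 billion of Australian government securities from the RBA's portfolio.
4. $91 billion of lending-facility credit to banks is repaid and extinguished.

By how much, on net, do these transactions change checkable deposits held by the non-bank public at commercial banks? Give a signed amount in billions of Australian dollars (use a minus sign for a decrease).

RBA balance sheet:
  Assets:      Securities −$336B, Loans to banks −$91B
  Liabilities: Bank reserves −$773B, Government deposits +$346B
Commercial banking system:
  Assets:      Reserves at CB −$773B, Securities −$27B
  Liabilities: Checkable deposits −$709B, Borrowings from CB −$91B
So the change in checkable deposits held by the non-bank public at commercial banks is -$709 billion.

-$709 billion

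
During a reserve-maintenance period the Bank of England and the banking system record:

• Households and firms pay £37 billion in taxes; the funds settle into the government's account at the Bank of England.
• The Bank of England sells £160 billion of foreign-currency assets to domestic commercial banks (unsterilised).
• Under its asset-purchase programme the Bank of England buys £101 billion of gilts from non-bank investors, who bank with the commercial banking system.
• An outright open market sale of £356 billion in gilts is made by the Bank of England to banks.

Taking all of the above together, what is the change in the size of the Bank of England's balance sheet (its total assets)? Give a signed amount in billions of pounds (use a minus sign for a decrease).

-£415 billion

Government account inflow £37 billion: only the composition of liabilities changes → 0.
FX sale £160 billion: a Bank of England asset is shed → −£160B.
Asset purchase (from non-banks) £101 billion: a Bank of England asset is acquired → +£101B.
OMO sale (to banks) £356 billion: a Bank of England asset is shed → −£356B.
Net: 0 − 160 + 101 − 356 = -£415 billion.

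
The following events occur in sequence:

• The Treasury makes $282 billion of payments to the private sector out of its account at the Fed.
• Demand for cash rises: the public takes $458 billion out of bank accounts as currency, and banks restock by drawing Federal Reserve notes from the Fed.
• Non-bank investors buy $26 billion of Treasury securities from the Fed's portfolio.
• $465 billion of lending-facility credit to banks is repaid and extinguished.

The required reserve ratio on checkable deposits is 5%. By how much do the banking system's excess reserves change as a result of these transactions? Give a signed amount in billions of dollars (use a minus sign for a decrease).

-$656.9 billion

Government spending $282 billion: reserves +$282B, deposits +$282B.
Currency withdrawal $458 billion: reserves −$458B, deposits −$458B.
Asset sale (to non-banks) $26 billion: reserves −$26B, deposits −$26B.
Discount-window repayment $465 billion: reserves −$465B, deposits 0.
Totals: Δreserves = −$667B, Δdeposits = −$202B.
Δrequired reserves = 5% × −$202B = −$10.1B.
Δexcess reserves = Δreserves − Δrequired = −$667B − (−$10.1B) = -$656.9 billion.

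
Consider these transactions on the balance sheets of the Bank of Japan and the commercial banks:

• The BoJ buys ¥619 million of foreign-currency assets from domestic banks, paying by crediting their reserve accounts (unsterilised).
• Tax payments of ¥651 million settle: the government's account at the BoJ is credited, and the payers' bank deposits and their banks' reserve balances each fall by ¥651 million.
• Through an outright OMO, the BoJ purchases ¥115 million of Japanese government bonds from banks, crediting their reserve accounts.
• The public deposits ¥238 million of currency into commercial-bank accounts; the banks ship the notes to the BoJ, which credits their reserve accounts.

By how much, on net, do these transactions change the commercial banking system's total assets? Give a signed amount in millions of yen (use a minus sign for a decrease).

-¥413 million

BoJ balance sheet:
  Assets:      Securities +¥115M, Foreign assets +¥619M
  Liabilities: Bank reserves +¥321M, Currency in circulation −¥238M, Government deposits +¥651M
Commercial banking system:
  Assets:      Reserves at CB +¥321M, Securities −¥115M, Foreign assets −¥619M
  Liabilities: Checkable deposits −¥413M
Change in total bank assets = -¥413 million.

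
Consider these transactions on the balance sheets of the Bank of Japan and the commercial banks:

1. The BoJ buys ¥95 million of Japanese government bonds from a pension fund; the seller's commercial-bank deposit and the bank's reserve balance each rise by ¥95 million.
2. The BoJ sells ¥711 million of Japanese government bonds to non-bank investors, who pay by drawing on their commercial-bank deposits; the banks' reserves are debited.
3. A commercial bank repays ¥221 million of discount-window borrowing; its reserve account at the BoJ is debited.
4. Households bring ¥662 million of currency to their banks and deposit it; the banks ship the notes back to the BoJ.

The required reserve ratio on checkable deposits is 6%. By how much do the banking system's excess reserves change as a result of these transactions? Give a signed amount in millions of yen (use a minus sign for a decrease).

Asset purchase (from non-banks) ¥95 million: reserves +¥95M, deposits +¥95M.
Asset sale (to non-banks) ¥711 million: reserves −¥711M, deposits −¥711M.
Discount-window repayment ¥221 million: reserves −¥221M, deposits 0.
Currency deposit ¥662 million: reserves +¥662M, deposits +¥662M.
Totals: Δreserves = −¥175M, Δdeposits = +¥46M.
Δrequired reserves = 6% × +¥46M = +¥2.76M.
Δexcess reserves = Δreserves − Δrequired = −¥175M − (+¥2.76M) = -¥177.76 million.

-¥177.76 million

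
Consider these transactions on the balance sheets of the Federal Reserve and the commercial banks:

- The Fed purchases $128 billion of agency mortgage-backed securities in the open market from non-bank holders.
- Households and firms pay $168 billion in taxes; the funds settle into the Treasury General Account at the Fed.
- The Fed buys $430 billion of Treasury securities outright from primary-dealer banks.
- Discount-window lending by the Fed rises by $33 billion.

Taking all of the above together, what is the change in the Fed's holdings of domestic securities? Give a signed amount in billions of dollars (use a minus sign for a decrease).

+$558 billion

Asset purchase (from non-banks) $128 billion: securities added to the Fed's portfolio → +$128B.
Government account inflow $168 billion: the Fed's securities portfolio is untouched → 0.
OMO purchase (from banks) $430 billion: securities added to the Fed's portfolio → +$430B.
Discount-window loan $33 billion: the Fed's securities portfolio is untouched → 0.
Net: 128 + 0 + 430 + 0 = +$558 billion.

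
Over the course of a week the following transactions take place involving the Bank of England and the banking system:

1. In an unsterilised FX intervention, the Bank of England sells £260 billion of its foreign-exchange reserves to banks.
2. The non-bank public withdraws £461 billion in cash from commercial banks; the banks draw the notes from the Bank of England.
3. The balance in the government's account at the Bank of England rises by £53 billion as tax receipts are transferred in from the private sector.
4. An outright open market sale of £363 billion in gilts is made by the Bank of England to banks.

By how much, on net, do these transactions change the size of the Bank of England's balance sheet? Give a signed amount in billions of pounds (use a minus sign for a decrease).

-£623 billion

FX sale £260 billion: a Bank of England asset is shed → −£260B.
Currency withdrawal £461 billion: only the composition of liabilities changes → 0.
Government account inflow £53 billion: only the composition of liabilities changes → 0.
OMO sale (to banks) £363 billion: a Bank of England asset is shed → −£363B.
Net: −260 + 0 + 0 − 363 = -£623 billion.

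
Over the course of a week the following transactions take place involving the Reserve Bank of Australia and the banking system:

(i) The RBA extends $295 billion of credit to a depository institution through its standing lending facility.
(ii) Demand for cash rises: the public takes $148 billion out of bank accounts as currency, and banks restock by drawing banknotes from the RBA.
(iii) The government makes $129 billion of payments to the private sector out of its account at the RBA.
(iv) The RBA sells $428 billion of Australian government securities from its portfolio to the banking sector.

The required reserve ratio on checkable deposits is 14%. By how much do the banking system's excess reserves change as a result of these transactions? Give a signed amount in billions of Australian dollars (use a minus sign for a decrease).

Discount-window loan $295 billion: reserves +$295B, deposits 0.
Currency withdrawal $148 billion: reserves −$148B, deposits −$148B.
Government spending $129 billion: reserves +$129B, deposits +$129B.
OMO sale (to banks) $428 billion: reserves −$428B, deposits 0.
Totals: Δreserves = −$152B, Δdeposits = −$19B.
Δrequired reserves = 14% × −$19B = −$2.66B.
Δexcess reserves = Δreserves − Δrequired = −$152B − (−$2.66B) = -$149.34 billion.

-$149.34 billion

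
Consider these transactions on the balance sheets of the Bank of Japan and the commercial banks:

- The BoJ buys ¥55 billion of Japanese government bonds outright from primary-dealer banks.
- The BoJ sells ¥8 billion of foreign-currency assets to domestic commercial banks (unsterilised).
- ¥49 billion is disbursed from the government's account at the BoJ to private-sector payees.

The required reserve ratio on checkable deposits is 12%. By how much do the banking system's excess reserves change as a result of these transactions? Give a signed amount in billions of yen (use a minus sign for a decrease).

OMO purchase (from banks) ¥55 billion: reserves +¥55B, deposits 0.
FX sale ¥8 billion: reserves −¥8B, deposits 0.
Government spending ¥49 billion: reserves +¥49B, deposits +¥49B.
Totals: Δreserves = +¥96B, Δdeposits = +¥49B.
Δrequired reserves = 12% × +¥49B = +¥5.88B.
Δexcess reserves = Δreserves − Δrequired = +¥96B − (+¥5.88B) = +¥90.12 billion.

+¥90.12 billion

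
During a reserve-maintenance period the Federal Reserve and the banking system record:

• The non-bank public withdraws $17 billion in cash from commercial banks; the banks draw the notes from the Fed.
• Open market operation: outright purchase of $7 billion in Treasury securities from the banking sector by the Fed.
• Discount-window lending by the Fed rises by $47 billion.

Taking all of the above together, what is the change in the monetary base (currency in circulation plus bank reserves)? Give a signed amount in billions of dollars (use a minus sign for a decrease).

+$54 billion

Fed balance sheet:
  Assets:      Securities +$7B, Loans to banks +$47B
  Liabilities: Bank reserves +$37B, Currency in circulation +$17B
Monetary base = currency + reserves: +$17B + (+$37B) = +$54 billion.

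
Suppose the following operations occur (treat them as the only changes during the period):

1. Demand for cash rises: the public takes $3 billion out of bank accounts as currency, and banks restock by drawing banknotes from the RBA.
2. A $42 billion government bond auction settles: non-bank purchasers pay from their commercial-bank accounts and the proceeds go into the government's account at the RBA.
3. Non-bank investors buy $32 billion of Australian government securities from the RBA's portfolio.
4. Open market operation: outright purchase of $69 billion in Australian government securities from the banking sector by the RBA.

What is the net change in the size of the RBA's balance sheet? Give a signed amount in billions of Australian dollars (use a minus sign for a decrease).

Currency withdrawal $3 billion: only the composition of liabilities changes → 0.
Government account inflow $42 billion: only the composition of liabilities changes → 0.
Asset sale (to non-banks) $32 billion: an RBA asset is shed → −$32B.
OMO purchase (from banks) $69 billion: an RBA asset is acquired → +$69B.
Net: 0 + 0 − 32 + 69 = +$37 billion.

+$37 billion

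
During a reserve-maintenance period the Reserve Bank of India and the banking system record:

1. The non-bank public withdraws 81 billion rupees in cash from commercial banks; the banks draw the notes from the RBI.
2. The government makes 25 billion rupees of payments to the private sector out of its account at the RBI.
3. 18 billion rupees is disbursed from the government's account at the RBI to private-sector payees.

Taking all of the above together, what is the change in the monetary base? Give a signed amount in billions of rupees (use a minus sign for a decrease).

+43 billion

Currency withdrawal 81 billion rupees: just a shift between currency and reserves — both are base money → 0.
Government spending 25 billion rupees: a non-base liability converts back to reserves → +25B.
Government spending 18 billion rupees: a non-base liability converts back to reserves → +18B.
Net: 0 + 25 + 18 = +43 billion.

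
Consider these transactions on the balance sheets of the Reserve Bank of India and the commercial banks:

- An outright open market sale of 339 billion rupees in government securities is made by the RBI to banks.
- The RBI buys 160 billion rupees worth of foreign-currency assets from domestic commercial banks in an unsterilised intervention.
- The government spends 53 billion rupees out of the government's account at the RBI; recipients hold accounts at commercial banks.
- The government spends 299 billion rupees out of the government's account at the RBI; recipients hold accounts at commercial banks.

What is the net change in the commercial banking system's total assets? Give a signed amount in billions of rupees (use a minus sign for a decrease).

OMO sale (to banks) 339 billion rupees: just an asset swap on bank balance sheets → 0.
FX purchase 160 billion rupees: just an asset swap on bank balance sheets → 0.
Government spending 53 billion rupees: bank balance sheets expand → +53B.
Government spending 299 billion rupees: bank balance sheets expand → +299B.
Net: 0 + 0 + 53 + 299 = +352 billion.

+352 billion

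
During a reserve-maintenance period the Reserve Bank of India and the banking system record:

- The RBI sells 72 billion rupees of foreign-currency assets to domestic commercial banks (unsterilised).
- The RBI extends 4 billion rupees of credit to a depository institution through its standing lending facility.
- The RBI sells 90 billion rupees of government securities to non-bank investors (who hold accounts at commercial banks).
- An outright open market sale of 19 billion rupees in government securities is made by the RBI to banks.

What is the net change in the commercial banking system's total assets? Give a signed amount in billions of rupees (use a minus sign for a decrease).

-86 billion

RBI balance sheet:
  Assets:      Securities −109B, Loans to banks +4B, Foreign assets −72B
  Liabilities: Bank reserves −177B
Commercial banking system:
  Assets:      Reserves at CB −177B, Securities +19B, Foreign assets +72B
  Liabilities: Checkable deposits −90B, Borrowings from CB +4B
Change in total bank assets = -86 billion.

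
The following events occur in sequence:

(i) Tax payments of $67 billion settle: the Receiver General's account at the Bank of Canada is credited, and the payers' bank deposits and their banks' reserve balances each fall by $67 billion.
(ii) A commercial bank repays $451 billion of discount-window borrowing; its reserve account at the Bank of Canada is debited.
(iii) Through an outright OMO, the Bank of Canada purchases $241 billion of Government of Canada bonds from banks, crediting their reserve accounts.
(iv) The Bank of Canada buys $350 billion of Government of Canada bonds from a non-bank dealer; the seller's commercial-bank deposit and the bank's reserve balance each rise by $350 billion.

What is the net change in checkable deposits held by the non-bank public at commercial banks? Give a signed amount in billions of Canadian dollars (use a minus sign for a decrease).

+$283 billion

Government account inflow $67 billion: non-bank counterparties' bank balances fall → −$67B.
Discount-window repayment $451 billion: the counterparty is a bank, so public deposits are unchanged → 0.
OMO purchase (from banks) $241 billion: the counterparty is a bank, so public deposits are unchanged → 0.
Asset purchase (from non-banks) $350 billion: non-bank counterparties' bank balances rise → +$350B.
Net: −67 + 0 + 0 + 350 = +$283 billion.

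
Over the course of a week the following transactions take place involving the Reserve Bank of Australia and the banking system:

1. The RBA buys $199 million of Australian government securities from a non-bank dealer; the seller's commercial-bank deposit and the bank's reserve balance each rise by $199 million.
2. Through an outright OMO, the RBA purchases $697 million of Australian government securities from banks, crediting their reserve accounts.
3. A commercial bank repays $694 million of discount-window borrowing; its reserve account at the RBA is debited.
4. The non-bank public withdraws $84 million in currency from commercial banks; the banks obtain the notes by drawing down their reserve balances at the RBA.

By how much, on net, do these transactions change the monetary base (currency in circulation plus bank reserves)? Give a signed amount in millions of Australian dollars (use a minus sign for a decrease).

RBA balance sheet:
  Assets:      Securities +$896M, Loans to banks −$694M
  Liabilities: Bank reserves +$118M, Currency in circulation +$84M
Monetary base = currency + reserves: +$84M + (+$118M) = +$202 million.

+$202 million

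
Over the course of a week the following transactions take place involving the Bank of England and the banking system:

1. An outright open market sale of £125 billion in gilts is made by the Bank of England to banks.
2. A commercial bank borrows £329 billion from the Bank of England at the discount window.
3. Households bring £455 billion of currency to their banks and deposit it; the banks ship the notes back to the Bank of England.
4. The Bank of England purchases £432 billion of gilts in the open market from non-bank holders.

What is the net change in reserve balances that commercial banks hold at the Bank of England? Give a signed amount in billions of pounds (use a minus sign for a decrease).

+£1091 billion

OMO sale (to banks) £125 billion: the buying banks pay out of their reserve balances → −£125B.
Discount-window loan £329 billion: the loan is credited to the bank's reserve account → +£329B.
Currency deposit £455 billion: returned notes are swapped for reserve credit → +£455B.
Asset purchase (from non-banks) £432 billion: the Bank of England pays by crediting reserve accounts → +£432B.
Net: −125 + 329 + 455 + 432 = +£1091 billion.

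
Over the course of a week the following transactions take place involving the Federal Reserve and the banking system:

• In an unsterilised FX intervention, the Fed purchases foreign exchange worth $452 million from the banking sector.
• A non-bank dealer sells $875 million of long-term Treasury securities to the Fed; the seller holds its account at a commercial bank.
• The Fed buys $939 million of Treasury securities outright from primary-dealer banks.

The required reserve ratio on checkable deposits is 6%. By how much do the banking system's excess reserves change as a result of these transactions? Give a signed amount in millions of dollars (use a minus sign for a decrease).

+$2213.5 million

FX purchase $452 million: reserves +$452M, deposits 0.
Asset purchase (from non-banks) $875 million: reserves +$875M, deposits +$875M.
OMO purchase (from banks) $939 million: reserves +$939M, deposits 0.
Totals: Δreserves = +$2266M, Δdeposits = +$875M.
Δrequired reserves = 6% × +$875M = +$52.5M.
Δexcess reserves = Δreserves − Δrequired = +$2266M − (+$52.5M) = +$2213.5 million.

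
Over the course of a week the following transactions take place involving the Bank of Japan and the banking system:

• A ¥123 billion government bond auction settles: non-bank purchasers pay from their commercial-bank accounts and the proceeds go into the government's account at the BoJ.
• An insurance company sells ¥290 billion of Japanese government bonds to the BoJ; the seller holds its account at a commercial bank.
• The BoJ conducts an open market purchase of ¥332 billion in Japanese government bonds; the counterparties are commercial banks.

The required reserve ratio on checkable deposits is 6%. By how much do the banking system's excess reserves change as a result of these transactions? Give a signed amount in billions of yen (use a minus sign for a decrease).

Government account inflow ¥123 billion: reserves −¥123B, deposits −¥123B.
Asset purchase (from non-banks) ¥290 billion: reserves +¥290B, deposits +¥290B.
OMO purchase (from banks) ¥332 billion: reserves +¥332B, deposits 0.
Totals: Δreserves = +¥499B, Δdeposits = +¥167B.
Δrequired reserves = 6% × +¥167B = +¥10.02B.
Δexcess reserves = Δreserves − Δrequired = +¥499B − (+¥10.02B) = +¥488.98 billion.

+¥488.98 billion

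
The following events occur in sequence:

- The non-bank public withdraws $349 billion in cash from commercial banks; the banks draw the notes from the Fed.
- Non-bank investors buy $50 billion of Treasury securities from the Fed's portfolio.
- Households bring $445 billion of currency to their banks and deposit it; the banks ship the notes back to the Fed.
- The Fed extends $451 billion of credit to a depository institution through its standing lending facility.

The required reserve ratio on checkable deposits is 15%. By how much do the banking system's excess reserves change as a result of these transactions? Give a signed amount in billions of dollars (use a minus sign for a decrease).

+$490.1 billion

Currency withdrawal $349 billion: reserves −$349B, deposits −$349B.
Asset sale (to non-banks) $50 billion: reserves −$50B, deposits −$50B.
Currency deposit $445 billion: reserves +$445B, deposits +$445B.
Discount-window loan $451 billion: reserves +$451B, deposits 0.
Totals: Δreserves = +$497B, Δdeposits = +$46B.
Δrequired reserves = 15% × +$46B = +$6.9B.
Δexcess reserves = Δreserves − Δrequired = +$497B − (+$6.9B) = +$490.1 billion.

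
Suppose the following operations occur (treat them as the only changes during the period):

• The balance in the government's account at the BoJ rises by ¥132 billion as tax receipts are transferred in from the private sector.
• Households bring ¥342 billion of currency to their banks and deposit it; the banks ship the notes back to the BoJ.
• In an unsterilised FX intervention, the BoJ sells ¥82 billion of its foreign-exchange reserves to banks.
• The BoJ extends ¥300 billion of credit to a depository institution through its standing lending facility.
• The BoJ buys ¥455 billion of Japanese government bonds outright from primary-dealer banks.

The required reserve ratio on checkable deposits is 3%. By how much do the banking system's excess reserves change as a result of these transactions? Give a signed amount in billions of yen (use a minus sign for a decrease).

+¥876.7 billion

Government account inflow ¥132 billion: reserves −¥132B, deposits −¥132B.
Currency deposit ¥342 billion: reserves +¥342B, deposits +¥342B.
FX sale ¥82 billion: reserves −¥82B, deposits 0.
Discount-window loan ¥300 billion: reserves +¥300B, deposits 0.
OMO purchase (from banks) ¥455 billion: reserves +¥455B, deposits 0.
Totals: Δreserves = +¥883B, Δdeposits = +¥210B.
Δrequired reserves = 3% × +¥210B = +¥6.3B.
Δexcess reserves = Δreserves − Δrequired = +¥883B − (+¥6.3B) = +¥876.7 billion.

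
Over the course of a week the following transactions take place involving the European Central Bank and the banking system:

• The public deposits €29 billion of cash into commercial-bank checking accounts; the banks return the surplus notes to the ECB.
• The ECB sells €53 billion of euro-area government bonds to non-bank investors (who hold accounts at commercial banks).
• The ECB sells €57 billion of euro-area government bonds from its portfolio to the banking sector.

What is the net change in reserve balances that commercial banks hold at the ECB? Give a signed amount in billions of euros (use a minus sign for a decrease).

-€81 billion

ECB balance sheet:
  Assets:      Securities −€110B
  Liabilities: Bank reserves −€81B, Currency in circulation −€29B
So the change in reserve balances that commercial banks hold at the ECB is -€81 billion.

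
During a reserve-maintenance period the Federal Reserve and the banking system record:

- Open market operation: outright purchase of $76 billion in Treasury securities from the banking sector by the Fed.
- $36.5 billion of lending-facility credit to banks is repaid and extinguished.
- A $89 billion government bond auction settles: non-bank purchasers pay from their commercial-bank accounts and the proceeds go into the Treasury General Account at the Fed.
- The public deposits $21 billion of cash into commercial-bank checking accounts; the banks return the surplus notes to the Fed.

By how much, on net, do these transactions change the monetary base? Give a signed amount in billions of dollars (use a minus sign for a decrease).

-$49.5 billion

Fed balance sheet:
  Assets:      Securities +$76B, Loans to banks −$36.5B
  Liabilities: Bank reserves −$28.5B, Currency in circulation −$21B, Government deposits +$89B
Monetary base = currency + reserves: −$21B + (−$28.5B) = -$49.5 billion.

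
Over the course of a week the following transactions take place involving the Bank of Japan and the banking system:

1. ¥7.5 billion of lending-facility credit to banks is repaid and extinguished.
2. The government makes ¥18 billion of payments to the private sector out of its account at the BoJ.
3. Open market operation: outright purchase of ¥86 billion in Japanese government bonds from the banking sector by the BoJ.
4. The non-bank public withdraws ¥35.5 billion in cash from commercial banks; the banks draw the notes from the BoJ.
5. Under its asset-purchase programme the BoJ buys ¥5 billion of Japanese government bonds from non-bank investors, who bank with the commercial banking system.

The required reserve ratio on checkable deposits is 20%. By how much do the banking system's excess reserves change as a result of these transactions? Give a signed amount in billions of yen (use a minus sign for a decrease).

Discount-window repayment ¥7.5 billion: reserves −¥7.5B, deposits 0.
Government spending ¥18 billion: reserves +¥18B, deposits +¥18B.
OMO purchase (from banks) ¥86 billion: reserves +¥86B, deposits 0.
Currency withdrawal ¥35.5 billion: reserves −¥35.5B, deposits −¥35.5B.
Asset purchase (from non-banks) ¥5 billion: reserves +¥5B, deposits +¥5B.
Totals: Δreserves = +¥66B, Δdeposits = −¥12.5B.
Δrequired reserves = 20% × −¥12.5B = −¥2.5B.
Δexcess reserves = Δreserves − Δrequired = +¥66B − (−¥2.5B) = +¥68.5 billion.

+¥68.5 billion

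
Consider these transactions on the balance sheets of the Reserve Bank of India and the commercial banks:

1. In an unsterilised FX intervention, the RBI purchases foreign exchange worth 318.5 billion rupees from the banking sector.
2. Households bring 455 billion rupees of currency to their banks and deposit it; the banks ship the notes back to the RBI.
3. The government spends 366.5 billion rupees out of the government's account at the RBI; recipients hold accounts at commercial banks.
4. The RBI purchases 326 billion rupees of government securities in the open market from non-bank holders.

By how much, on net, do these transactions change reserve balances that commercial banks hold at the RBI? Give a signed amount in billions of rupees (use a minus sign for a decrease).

+1466 billion

RBI balance sheet:
  Assets:      Securities +326B, Foreign assets +318.5B
  Liabilities: Bank reserves +1466B, Currency in circulation −455B, Government deposits −366.5B
Commercial banking system:
  Assets:      Reserves at CB +1466B, Foreign assets −318.5B
  Liabilities: Checkable deposits +1147.5B
So the change in reserve balances that commercial banks hold at the RBI is +1466 billion.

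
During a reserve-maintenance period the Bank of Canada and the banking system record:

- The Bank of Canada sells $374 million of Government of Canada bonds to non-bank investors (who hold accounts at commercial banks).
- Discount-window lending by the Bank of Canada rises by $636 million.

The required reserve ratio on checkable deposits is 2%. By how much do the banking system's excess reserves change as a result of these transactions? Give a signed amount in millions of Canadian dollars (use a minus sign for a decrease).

+$269.48 million

Asset sale (to non-banks) $374 million: reserves −$374M, deposits −$374M.
Discount-window loan $636 million: reserves +$636M, deposits 0.
Totals: Δreserves = +$262M, Δdeposits = −$374M.
Δrequired reserves = 2% × −$374M = −$7.48M.
Δexcess reserves = Δreserves − Δrequired = +$262M − (−$7.48M) = +$269.48 million.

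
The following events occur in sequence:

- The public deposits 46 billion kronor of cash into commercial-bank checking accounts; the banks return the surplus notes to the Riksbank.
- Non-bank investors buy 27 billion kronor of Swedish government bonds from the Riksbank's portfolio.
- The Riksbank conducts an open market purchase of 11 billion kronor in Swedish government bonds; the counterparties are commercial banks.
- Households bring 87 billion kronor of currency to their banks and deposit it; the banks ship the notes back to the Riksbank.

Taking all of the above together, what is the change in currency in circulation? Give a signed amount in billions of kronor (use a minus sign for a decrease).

-133 billion

Currency deposit 46 billion kronor: notes return to the central bank → −46B.
Asset sale (to non-banks) 27 billion kronor: no currency enters or leaves circulation → 0.
OMO purchase (from banks) 11 billion kronor: no currency enters or leaves circulation → 0.
Currency deposit 87 billion kronor: notes return to the central bank → −87B.
Net: −46 + 0 + 0 − 87 = -133 billion.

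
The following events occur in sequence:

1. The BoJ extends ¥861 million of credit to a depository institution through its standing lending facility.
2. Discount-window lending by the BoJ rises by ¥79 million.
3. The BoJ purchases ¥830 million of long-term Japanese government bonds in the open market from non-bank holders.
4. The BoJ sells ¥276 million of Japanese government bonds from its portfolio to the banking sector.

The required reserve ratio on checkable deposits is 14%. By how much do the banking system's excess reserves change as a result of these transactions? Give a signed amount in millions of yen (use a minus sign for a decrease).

Discount-window loan ¥861 million: reserves +¥861M, deposits 0.
Discount-window loan ¥79 million: reserves +¥79M, deposits 0.
Asset purchase (from non-banks) ¥830 million: reserves +¥830M, deposits +¥830M.
OMO sale (to banks) ¥276 million: reserves −¥276M, deposits 0.
Totals: Δreserves = +¥1494M, Δdeposits = +¥830M.
Δrequired reserves = 14% × +¥830M = +¥116.2M.
Δexcess reserves = Δreserves − Δrequired = +¥1494M − (+¥116.2M) = +¥1377.8 million.

+¥1377.8 million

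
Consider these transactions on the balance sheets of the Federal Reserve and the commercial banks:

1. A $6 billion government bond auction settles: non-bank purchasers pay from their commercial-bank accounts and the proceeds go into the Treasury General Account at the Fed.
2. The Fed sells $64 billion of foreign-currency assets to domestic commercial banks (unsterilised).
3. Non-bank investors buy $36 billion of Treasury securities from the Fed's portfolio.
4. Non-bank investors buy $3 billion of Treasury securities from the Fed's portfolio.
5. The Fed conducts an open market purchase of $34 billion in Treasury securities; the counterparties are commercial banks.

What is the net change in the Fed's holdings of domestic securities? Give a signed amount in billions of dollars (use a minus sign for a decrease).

Government account inflow $6 billion: the Fed's securities portfolio is untouched → 0.
FX sale $64 billion: the Fed's securities portfolio is untouched → 0.
Asset sale (to non-banks) $36 billion: securities removed from the Fed's portfolio → −$36B.
Asset sale (to non-banks) $3 billion: securities removed from the Fed's portfolio → −$3B.
OMO purchase (from banks) $34 billion: securities added to the Fed's portfolio → +$34B.
Net: 0 + 0 − 36 − 3 + 34 = -$5 billion.

-$5 billion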